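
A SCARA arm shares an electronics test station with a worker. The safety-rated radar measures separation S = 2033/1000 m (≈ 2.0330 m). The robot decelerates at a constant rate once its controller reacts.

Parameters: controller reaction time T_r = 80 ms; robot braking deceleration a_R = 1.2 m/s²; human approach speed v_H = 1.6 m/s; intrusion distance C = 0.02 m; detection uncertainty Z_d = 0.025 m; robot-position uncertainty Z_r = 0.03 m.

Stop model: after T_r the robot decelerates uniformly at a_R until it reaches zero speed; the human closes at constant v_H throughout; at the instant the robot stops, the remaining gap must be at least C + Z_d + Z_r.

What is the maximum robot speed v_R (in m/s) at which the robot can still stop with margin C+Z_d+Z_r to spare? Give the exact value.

v_R_max = 1 m/s = 1.0000 m/s

quadratic (5/12)·v² + (106/75)·v + (-183/100) = 0
  disc = (106/75)² − 4·(5/12)·(-183/100) = 113569/22500 ; √disc = 337/150
  v_R = (−(106/75) + 337/150) / (2·(5/12)) = 1 m/s
check:
T_s = v_R/a_R = 1/(6/5) = 0.8333 s
robot in T_r: 1.0000·0.0800 = 0.0800 m
robot covers 1.0000·0.8333 − ½·1.2000·0.8333² = 0.4167 m while stopping
person approaches 1.6000·(0.0800+0.8333) = 1.4613 m
C+Z_d+Z_r = 0.0200+0.0250+0.0300 = 0.0750 m
sum ≈ 0.0800+0.4167+1.4613+0.0750 ≈ 2.0330 m = S ✓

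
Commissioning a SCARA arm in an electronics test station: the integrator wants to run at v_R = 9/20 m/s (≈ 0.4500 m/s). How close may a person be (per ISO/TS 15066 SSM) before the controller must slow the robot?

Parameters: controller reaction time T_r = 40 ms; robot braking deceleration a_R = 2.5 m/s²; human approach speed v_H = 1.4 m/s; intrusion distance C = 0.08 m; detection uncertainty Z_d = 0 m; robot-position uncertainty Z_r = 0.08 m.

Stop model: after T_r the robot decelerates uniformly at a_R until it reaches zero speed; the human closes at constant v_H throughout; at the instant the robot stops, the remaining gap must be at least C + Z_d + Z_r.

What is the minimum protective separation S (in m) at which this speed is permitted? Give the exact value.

S_min = 1053/2000 m = 0.5265 m

stop time T_s = (9/20)/(5/2) = 0.1800 s
robot in T_r: 0.4500·0.0400 = 0.0180 m
robot under decel: 0.4500²/(2·2.5000) = 0.0405 m
human closes 1.4000·0.2200 = 0.3080 m
margins: 0.0800+0.0000+0.0800 = 0.1600 m
S_min ≈ 0.0180+0.0405+0.3080+0.1600  ⇒  S_min = 1053/2000 m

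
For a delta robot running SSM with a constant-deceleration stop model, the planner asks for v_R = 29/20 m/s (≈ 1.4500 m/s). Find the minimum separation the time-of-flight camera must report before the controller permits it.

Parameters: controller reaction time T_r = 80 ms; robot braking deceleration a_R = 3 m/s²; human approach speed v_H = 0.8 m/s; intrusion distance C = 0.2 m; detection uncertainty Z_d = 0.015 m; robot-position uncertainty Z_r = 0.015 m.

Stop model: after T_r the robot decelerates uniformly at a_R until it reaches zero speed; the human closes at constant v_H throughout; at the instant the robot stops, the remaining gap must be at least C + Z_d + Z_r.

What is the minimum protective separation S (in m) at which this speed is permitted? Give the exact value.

S_min = 2753/2400 m = 1.1471 m

T_s = v_R/a_R = (29/20)/3 = 0.4833 s
reaction-phase robot travel = 1.4500·0.0800 = 0.1160 m
robot covers 1.4500·0.4833 − ½·3.0000·0.4833² = 0.3504 m while stopping
person approaches 0.8000·(0.0800+0.4833) = 0.4507 m
residual clearance needed = 0.2000+0.0150+0.0150 = 0.2300 m
S_min ≈ 0.1160+0.3504+0.4507+0.2300  ⇒  S_min = 2753/2400 m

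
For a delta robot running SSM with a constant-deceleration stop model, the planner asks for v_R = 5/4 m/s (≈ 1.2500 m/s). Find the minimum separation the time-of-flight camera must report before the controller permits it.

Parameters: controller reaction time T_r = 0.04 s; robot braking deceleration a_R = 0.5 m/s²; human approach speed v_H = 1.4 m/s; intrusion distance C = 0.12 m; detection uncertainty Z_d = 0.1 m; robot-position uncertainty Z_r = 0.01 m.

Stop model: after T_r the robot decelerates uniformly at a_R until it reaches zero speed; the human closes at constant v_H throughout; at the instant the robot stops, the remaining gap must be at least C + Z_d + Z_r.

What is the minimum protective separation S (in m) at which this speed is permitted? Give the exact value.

S_min = 10797/2000 m = 5.3985 m

T_s = v_R/a_R = (5/4)/(1/2) = 2.5000 s
robot in T_r: 1.2500·0.0400 = 0.0500 m
robot under decel: 1.2500²/(2·0.5000) = 1.5625 m
human closes 1.4000·2.5400 = 3.5560 m
C+Z_d+Z_r = 0.1200+0.1000+0.0100 = 0.2300 m
S_min ≈ 0.0500+1.5625+3.5560+0.2300  ⇒  S_min = 10797/2000 m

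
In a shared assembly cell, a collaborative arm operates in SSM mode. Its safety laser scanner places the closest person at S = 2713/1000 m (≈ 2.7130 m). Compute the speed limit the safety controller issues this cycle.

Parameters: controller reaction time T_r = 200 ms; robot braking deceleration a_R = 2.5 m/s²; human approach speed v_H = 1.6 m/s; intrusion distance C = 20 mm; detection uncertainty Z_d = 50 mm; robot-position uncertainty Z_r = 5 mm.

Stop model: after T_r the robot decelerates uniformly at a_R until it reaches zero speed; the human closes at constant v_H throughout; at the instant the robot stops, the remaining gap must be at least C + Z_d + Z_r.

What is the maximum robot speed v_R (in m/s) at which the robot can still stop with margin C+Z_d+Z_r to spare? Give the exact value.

collect terms ⇒ (1/5)·v_R² + (21/25)·v_R + (-1159/500) = 0
  disc = (21/25)² − 4·(1/5)·(-1159/500) = 64/25 ; √disc = 8/5
  v_R = (−(21/25) + 8/5) / (2·(1/5)) = 19/10 m/s
check:
braking lasts T_s = (19/10)/(5/2) = 0.7600 s
reaction-phase robot travel = 1.9000·0.2000 = 0.3800 m
robot covers 1.9000·0.7600 − ½·2.5000·0.7600² = 0.7220 m while stopping
human over T_r+T_s: 1.6000·(0.2000+0.7600) = 1.5360 m
margins: 0.0200+0.0500+0.0050 = 0.0750 m
sum ≈ 0.3800+0.7220+1.5360+0.0750 ≈ 2.7130 m = S ✓

v_R_max = 19/10 m/s = 1.9000 m/s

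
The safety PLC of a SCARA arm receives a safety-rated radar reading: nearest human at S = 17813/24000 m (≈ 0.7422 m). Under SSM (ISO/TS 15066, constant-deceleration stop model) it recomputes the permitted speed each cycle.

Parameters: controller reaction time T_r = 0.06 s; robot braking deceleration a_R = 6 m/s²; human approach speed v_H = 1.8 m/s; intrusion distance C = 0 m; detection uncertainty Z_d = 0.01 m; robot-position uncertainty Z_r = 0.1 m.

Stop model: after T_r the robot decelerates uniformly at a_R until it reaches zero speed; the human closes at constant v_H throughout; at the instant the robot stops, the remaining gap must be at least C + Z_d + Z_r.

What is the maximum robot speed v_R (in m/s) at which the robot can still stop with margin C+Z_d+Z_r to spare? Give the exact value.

at the boundary: (1/12)·v² + (9/25)·v + (-12581/24000) = 0
  disc = (9/25)² − 4·(1/12)·(-12581/24000) = 109561/360000 ; √disc = 331/600
  v_R = (−(9/25) + 331/600) / (2·(1/12)) = 23/20 m/s
check:
stop time T_s = (23/20)/6 = 0.1917 s
reaction-phase robot travel = 1.1500·0.0600 = 0.0690 m
braking distance = 1.1500²/(2·6.0000) = 0.1102 m
person approaches 1.8000·(0.0600+0.1917) = 0.4530 m
C+Z_d+Z_r = 0.0000+0.0100+0.1000 = 0.1100 m
sum ≈ 0.0690+0.1102+0.4530+0.1100 ≈ 0.7422 m = S ✓

v_R_max = 23/20 m/s = 1.1500 m/s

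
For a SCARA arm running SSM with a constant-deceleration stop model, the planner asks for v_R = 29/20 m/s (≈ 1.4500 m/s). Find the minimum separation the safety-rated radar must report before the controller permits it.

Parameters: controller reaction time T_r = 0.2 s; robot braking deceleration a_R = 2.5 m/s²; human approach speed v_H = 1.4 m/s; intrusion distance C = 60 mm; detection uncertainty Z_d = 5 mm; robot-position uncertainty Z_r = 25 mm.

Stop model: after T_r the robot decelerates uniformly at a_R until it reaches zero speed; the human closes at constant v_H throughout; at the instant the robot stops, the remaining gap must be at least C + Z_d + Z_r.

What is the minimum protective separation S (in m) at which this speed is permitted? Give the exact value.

S_min = 757/400 m = 1.8925 m

T_s = v_R/a_R = (29/20)/(5/2) = 0.5800 s
robot in T_r: 1.4500·0.2000 = 0.2900 m
braking distance = 1.4500²/(2·2.5000) = 0.4205 m
person approaches 1.4000·(0.2000+0.5800) = 1.0920 m
margins: 0.0600+0.0050+0.0250 = 0.0900 m
S_min ≈ 0.2900+0.4205+1.0920+0.0900  ⇒  S_min = 757/400 m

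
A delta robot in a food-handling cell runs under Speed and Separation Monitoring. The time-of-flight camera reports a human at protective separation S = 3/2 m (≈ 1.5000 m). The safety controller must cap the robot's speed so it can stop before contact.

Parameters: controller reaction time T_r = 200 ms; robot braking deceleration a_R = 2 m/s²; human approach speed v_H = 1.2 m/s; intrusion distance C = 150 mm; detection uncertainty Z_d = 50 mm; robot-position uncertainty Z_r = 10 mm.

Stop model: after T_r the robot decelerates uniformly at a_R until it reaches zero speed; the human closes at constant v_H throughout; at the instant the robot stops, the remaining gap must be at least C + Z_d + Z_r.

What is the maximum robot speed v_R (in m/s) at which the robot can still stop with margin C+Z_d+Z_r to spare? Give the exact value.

v_R_max = 1 m/s = 1.0000 m/s

at the boundary: (1/4)·v² + (4/5)·v + (-21/20) = 0
  disc = (4/5)² − 4·(1/4)·(-21/20) = 169/100 ; √disc = 13/10
  v_R = (−(4/5) + 13/10) / (2·(1/4)) = 1 m/s
check:
stop time T_s = 1/2 = 0.5000 s
robot in T_r: 1.0000·0.2000 = 0.2000 m
robot under decel: 1.0000²/(2·2.0000) = 0.2500 m
human over T_r+T_s: 1.2000·(0.2000+0.5000) = 0.8400 m
margins: 0.1500+0.0500+0.0100 = 0.2100 m
sum ≈ 0.2000+0.2500+0.8400+0.2100 ≈ 1.5000 m = S ✓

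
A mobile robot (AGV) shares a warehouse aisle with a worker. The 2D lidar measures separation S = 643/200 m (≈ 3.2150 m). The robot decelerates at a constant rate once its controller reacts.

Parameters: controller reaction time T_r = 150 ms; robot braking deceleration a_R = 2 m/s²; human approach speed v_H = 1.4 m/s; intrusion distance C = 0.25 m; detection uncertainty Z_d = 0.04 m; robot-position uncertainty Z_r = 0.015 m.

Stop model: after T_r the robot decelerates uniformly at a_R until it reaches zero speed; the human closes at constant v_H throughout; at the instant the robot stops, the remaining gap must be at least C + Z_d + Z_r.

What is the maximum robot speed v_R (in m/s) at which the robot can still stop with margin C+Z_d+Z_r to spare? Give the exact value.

collect terms ⇒ (1/4)·v_R² + (17/20)·v_R + (-27/10) = 0
  disc = (17/20)² − 4·(1/4)·(-27/10) = 1369/400 ; √disc = 37/20
  v_R = (−(17/20) + 37/20) / (2·(1/4)) = 2 m/s
check:
T_s = v_R/a_R = 2/2 = 1.0000 s
reaction-phase robot travel = 2.0000·0.1500 = 0.3000 m
braking distance = 2.0000²/(2·2.0000) = 1.0000 m
person approaches 1.4000·(0.1500+1.0000) = 1.6100 m
C+Z_d+Z_r = 0.2500+0.0400+0.0150 = 0.3050 m
sum ≈ 0.3000+1.0000+1.6100+0.3050 ≈ 3.2150 m = S ✓

v_R_max = 2 m/s = 2.0000 m/s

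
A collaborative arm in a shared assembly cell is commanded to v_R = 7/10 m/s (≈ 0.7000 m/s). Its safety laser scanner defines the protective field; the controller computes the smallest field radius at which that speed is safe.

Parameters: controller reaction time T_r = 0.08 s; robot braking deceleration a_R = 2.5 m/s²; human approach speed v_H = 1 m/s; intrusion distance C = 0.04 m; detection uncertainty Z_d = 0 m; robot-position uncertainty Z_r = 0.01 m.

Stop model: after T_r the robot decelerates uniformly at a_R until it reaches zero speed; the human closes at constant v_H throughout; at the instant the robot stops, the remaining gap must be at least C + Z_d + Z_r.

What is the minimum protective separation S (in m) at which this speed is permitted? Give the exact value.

braking lasts T_s = (7/10)/(5/2) = 0.2800 s
robot in T_r: 0.7000·0.0800 = 0.0560 m
robot under decel: 0.7000²/(2·2.5000) = 0.0980 m
human closes 1.0000·0.3600 = 0.3600 m
margins: 0.0400+0.0000+0.0100 = 0.0500 m
S_min ≈ 0.0560+0.0980+0.3600+0.0500  ⇒  S_min = 141/250 m

S_min = 141/250 m = 0.5640 m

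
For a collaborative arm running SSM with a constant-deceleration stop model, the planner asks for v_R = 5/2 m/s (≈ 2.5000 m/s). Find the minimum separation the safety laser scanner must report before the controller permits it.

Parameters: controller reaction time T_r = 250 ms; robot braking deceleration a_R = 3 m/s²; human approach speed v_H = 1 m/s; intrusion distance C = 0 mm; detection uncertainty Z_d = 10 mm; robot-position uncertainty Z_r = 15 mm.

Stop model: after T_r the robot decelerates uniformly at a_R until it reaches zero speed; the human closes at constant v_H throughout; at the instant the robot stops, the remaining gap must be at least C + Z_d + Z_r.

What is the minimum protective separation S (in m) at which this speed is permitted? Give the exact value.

stop time T_s = (5/2)/3 = 0.8333 s
robot covers v_R·T_r = 2.5000·0.2500 = 0.6250 m before braking
robot under decel: 2.5000²/(2·3.0000) = 1.0417 m
human closes 1.0000·1.0833 = 1.0833 m
C+Z_d+Z_r = 0.0000+0.0100+0.0150 = 0.0250 m
S_min ≈ 0.6250+1.0417+1.0833+0.0250  ⇒  S_min = 111/40 m

S_min = 111/40 m = 2.7750 m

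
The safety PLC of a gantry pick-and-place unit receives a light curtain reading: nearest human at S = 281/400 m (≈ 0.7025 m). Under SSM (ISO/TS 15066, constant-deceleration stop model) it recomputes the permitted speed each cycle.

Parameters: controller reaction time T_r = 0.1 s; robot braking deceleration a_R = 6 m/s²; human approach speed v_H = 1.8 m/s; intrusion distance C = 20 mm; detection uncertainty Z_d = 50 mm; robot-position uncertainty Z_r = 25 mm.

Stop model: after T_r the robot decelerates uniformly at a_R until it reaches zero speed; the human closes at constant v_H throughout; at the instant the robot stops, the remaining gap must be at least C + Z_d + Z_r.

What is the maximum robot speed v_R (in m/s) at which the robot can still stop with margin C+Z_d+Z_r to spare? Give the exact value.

v_R_max = 9/10 m/s = 0.9000 m/s

at the boundary: (1/12)·v² + (2/5)·v + (-171/400) = 0
  disc = (2/5)² − 4·(1/12)·(-171/400) = 121/400 ; √disc = 11/20
  v_R = (−(2/5) + 11/20) / (2·(1/12)) = 9/10 m/s
check:
T_s = v_R/a_R = (9/10)/6 = 0.1500 s
robot covers v_R·T_r = 0.9000·0.1000 = 0.0900 m before braking
robot covers 0.9000·0.1500 − ½·6.0000·0.1500² = 0.0675 m while stopping
human over T_r+T_s: 1.8000·(0.1000+0.1500) = 0.4500 m
residual clearance needed = 0.0200+0.0500+0.0250 = 0.0950 m
sum ≈ 0.0900+0.0675+0.4500+0.0950 ≈ 0.7025 m = S ✓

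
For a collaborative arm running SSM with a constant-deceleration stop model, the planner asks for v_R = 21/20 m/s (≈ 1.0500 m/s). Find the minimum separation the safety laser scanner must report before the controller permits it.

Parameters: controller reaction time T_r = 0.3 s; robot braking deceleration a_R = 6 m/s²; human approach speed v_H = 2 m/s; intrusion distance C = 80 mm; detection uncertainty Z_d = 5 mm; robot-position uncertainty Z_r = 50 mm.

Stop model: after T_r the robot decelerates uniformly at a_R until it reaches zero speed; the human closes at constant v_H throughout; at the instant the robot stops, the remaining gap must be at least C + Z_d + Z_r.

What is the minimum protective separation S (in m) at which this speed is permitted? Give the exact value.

S_min = 2387/1600 m = 1.4919 m

stop time T_s = (21/20)/6 = 0.1750 s
robot in T_r: 1.0500·0.3000 = 0.3150 m
braking distance = 1.0500²/(2·6.0000) = 0.0919 m
human over T_r+T_s: 2.0000·(0.3000+0.1750) = 0.9500 m
residual clearance needed = 0.0800+0.0050+0.0500 = 0.1350 m
S_min ≈ 0.3150+0.0919+0.9500+0.1350  ⇒  S_min = 2387/1600 m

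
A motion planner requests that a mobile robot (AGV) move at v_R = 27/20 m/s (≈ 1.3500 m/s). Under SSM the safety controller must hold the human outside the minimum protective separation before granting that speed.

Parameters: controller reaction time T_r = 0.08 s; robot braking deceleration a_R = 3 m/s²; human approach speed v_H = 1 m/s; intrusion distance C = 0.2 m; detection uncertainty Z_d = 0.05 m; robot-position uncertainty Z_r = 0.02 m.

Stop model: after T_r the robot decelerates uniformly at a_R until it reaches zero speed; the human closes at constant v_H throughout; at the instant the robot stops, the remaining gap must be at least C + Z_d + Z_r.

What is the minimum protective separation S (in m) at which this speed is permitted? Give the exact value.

stop time T_s = (27/20)/3 = 0.4500 s
robot covers v_R·T_r = 1.3500·0.0800 = 0.1080 m before braking
robot under decel: 1.3500²/(2·3.0000) = 0.3038 m
human closes 1.0000·0.5300 = 0.5300 m
residual clearance needed = 0.2000+0.0500+0.0200 = 0.2700 m
S_min ≈ 0.1080+0.3038+0.5300+0.2700  ⇒  S_min = 4847/4000 m

S_min = 4847/4000 m = 1.2118 m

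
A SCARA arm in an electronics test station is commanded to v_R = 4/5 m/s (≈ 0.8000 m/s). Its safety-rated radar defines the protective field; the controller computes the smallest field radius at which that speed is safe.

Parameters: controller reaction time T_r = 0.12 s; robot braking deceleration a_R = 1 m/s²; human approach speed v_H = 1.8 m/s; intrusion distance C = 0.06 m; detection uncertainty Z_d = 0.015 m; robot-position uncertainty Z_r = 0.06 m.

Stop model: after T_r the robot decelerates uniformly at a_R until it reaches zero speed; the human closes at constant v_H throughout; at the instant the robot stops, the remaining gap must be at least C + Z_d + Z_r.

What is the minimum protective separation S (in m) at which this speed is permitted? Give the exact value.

T_s = v_R/a_R = (4/5)/1 = 0.8000 s
robot covers v_R·T_r = 0.8000·0.1200 = 0.0960 m before braking
robot covers 0.8000·0.8000 − ½·1.0000·0.8000² = 0.3200 m while stopping
person approaches 1.8000·(0.1200+0.8000) = 1.6560 m
residual clearance needed = 0.0600+0.0150+0.0600 = 0.1350 m
S_min ≈ 0.0960+0.3200+1.6560+0.1350  ⇒  S_min = 2207/1000 m

S_min = 2207/1000 m = 2.2070 m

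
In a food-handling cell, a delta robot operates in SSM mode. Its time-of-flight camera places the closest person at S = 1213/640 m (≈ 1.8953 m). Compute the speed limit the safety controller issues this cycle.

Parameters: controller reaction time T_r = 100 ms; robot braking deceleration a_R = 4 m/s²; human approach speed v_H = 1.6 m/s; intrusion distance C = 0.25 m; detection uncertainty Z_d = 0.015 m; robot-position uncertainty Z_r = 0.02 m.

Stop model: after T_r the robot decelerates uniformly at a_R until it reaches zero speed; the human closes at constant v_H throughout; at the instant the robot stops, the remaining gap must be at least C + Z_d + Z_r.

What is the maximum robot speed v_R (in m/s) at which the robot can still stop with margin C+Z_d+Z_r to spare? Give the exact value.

quadratic (1/8)·v² + (1/2)·v + (-4641/3200) = 0
  disc = (1/2)² − 4·(1/8)·(-4641/3200) = 6241/6400 ; √disc = 79/80
  v_R = (−(1/2) + 79/80) / (2·(1/8)) = 39/20 m/s
check:
stop time T_s = (39/20)/4 = 0.4875 s
reaction-phase robot travel = 1.9500·0.1000 = 0.1950 m
robot covers 1.9500·0.4875 − ½·4.0000·0.4875² = 0.4753 m while stopping
human over T_r+T_s: 1.6000·(0.1000+0.4875) = 0.9400 m
C+Z_d+Z_r = 0.2500+0.0150+0.0200 = 0.2850 m
sum ≈ 0.1950+0.4753+0.9400+0.2850 ≈ 1.8953 m = S ✓

v_R_max = 39/20 m/s = 1.9500 m/s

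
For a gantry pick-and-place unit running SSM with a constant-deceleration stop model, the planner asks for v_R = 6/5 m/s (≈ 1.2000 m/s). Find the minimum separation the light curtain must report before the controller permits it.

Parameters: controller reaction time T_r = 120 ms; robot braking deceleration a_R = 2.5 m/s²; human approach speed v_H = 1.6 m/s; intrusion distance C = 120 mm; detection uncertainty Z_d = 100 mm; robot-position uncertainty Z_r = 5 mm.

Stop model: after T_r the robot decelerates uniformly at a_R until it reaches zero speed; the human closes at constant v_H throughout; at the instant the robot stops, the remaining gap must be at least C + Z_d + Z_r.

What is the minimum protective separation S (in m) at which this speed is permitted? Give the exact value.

stop time T_s = (6/5)/(5/2) = 0.4800 s
reaction-phase robot travel = 1.2000·0.1200 = 0.1440 m
robot covers 1.2000·0.4800 − ½·2.5000·0.4800² = 0.2880 m while stopping
human closes 1.6000·0.6000 = 0.9600 m
residual clearance needed = 0.1200+0.1000+0.0050 = 0.2250 m
S_min ≈ 0.1440+0.2880+0.9600+0.2250  ⇒  S_min = 1617/1000 m

S_min = 1617/1000 m = 1.6170 m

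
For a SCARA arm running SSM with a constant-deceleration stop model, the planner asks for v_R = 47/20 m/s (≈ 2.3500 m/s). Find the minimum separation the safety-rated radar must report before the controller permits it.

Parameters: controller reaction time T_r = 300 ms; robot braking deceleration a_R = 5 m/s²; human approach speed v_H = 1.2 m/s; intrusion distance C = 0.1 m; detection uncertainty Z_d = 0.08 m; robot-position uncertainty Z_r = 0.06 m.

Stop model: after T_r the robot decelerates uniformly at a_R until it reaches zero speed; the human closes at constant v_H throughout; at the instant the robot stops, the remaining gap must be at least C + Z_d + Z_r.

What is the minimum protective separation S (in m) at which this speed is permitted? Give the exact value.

braking lasts T_s = (47/20)/5 = 0.4700 s
robot covers v_R·T_r = 2.3500·0.3000 = 0.7050 m before braking
robot covers 2.3500·0.4700 − ½·5.0000·0.4700² = 0.5523 m while stopping
human over T_r+T_s: 1.2000·(0.3000+0.4700) = 0.9240 m
C+Z_d+Z_r = 0.1000+0.0800+0.0600 = 0.2400 m
S_min ≈ 0.7050+0.5523+0.9240+0.2400  ⇒  S_min = 1937/800 m

S_min = 1937/800 m = 2.4213 m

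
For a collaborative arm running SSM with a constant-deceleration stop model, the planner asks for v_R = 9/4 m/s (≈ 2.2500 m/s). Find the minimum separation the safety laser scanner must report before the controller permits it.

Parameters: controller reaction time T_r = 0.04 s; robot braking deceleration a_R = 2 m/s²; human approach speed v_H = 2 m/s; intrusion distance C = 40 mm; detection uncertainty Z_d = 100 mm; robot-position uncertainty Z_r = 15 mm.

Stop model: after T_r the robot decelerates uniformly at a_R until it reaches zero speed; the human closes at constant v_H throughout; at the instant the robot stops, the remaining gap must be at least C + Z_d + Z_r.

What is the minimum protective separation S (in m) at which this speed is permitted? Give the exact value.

S_min = 1229/320 m = 3.8406 m

braking lasts T_s = (9/4)/2 = 1.1250 s
robot covers v_R·T_r = 2.2500·0.0400 = 0.0900 m before braking
braking distance = 2.2500²/(2·2.0000) = 1.2656 m
human closes 2.0000·1.1650 = 2.3300 m
C+Z_d+Z_r = 0.0400+0.1000+0.0150 = 0.1550 m
S_min ≈ 0.0900+1.2656+2.3300+0.1550  ⇒  S_min = 1229/320 m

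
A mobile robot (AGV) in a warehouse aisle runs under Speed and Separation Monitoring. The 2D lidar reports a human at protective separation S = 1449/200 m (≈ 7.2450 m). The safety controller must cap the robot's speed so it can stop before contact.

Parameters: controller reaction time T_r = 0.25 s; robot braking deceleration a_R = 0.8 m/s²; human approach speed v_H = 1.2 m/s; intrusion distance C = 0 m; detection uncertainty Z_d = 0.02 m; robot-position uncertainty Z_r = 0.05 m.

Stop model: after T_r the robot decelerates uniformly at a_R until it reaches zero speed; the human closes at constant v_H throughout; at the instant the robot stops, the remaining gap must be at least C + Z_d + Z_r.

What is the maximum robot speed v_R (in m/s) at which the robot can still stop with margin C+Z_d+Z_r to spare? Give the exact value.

v_R_max = 11/5 m/s = 2.2000 m/s

quadratic (5/8)·v² + (7/4)·v + (-55/8) = 0
  disc = (7/4)² − 4·(5/8)·(-55/8) = 81/4 ; √disc = 9/2
  v_R = (−(7/4) + 9/2) / (2·(5/8)) = 11/5 m/s
check:
braking lasts T_s = (11/5)/(4/5) = 2.7500 s
robot in T_r: 2.2000·0.2500 = 0.5500 m
braking distance = 2.2000²/(2·0.8000) = 3.0250 m
human closes 1.2000·3.0000 = 3.6000 m
margins: 0.0000+0.0200+0.0500 = 0.0700 m
sum ≈ 0.5500+3.0250+3.6000+0.0700 ≈ 7.2450 m = S ✓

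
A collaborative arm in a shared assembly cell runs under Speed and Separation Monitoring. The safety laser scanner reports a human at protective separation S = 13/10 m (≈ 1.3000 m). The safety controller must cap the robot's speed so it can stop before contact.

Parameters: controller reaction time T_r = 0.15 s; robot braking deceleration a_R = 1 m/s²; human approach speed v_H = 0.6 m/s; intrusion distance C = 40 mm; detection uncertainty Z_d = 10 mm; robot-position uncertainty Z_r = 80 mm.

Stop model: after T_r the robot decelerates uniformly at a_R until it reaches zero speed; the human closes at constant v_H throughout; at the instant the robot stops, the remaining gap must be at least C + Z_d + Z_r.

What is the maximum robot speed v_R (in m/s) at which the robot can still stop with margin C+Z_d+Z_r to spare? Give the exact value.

quadratic (1/2)·v² + (3/4)·v + (-27/25) = 0
  disc = (3/4)² − 4·(1/2)·(-27/25) = 1089/400 ; √disc = 33/20
  v_R = (−(3/4) + 33/20) / (2·(1/2)) = 9/10 m/s
check:
T_s = v_R/a_R = (9/10)/1 = 0.9000 s
robot covers v_R·T_r = 0.9000·0.1500 = 0.1350 m before braking
robot under decel: 0.9000²/(2·1.0000) = 0.4050 m
person approaches 0.6000·(0.1500+0.9000) = 0.6300 m
margins: 0.0400+0.0100+0.0800 = 0.1300 m
sum ≈ 0.1350+0.4050+0.6300+0.1300 ≈ 1.3000 m = S ✓

v_R_max = 9/10 m/s = 0.9000 m/s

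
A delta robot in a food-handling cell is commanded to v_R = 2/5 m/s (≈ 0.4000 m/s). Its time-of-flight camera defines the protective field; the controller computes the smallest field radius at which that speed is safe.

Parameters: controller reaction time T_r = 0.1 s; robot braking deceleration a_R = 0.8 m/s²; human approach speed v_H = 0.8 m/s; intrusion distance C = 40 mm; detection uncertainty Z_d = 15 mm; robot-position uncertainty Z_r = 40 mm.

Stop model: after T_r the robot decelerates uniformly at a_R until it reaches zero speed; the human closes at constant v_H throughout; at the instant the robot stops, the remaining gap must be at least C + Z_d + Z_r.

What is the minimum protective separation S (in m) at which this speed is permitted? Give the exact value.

T_s = v_R/a_R = (2/5)/(4/5) = 0.5000 s
reaction-phase robot travel = 0.4000·0.1000 = 0.0400 m
robot covers 0.4000·0.5000 − ½·0.8000·0.5000² = 0.1000 m while stopping
human over T_r+T_s: 0.8000·(0.1000+0.5000) = 0.4800 m
margins: 0.0400+0.0150+0.0400 = 0.0950 m
S_min ≈ 0.0400+0.1000+0.4800+0.0950  ⇒  S_min = 143/200 m

S_min = 143/200 m = 0.7150 m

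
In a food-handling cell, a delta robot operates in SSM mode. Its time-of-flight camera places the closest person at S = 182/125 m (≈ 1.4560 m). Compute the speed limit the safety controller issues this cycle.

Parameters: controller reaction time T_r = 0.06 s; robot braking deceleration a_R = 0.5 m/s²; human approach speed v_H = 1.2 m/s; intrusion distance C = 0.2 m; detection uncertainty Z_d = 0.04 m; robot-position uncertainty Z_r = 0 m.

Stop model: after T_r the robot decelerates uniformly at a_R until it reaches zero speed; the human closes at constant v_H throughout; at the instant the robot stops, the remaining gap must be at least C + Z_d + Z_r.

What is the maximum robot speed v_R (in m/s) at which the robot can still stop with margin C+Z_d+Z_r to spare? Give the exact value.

at the boundary: (1)·v² + (123/50)·v + (-143/125) = 0
  disc = (123/50)² − 4·(1)·(-143/125) = 26569/2500 ; √disc = 163/50
  v_R = (−(123/50) + 163/50) / (2·(1)) = 2/5 m/s
check:
T_s = v_R/a_R = (2/5)/(1/2) = 0.8000 s
robot in T_r: 0.4000·0.0600 = 0.0240 m
robot covers 0.4000·0.8000 − ½·0.5000·0.8000² = 0.1600 m while stopping
person approaches 1.2000·(0.0600+0.8000) = 1.0320 m
margins: 0.2000+0.0400+0.0000 = 0.2400 m
sum ≈ 0.0240+0.1600+1.0320+0.2400 ≈ 1.4560 m = S ✓

v_R_max = 2/5 m/s = 0.4000 m/s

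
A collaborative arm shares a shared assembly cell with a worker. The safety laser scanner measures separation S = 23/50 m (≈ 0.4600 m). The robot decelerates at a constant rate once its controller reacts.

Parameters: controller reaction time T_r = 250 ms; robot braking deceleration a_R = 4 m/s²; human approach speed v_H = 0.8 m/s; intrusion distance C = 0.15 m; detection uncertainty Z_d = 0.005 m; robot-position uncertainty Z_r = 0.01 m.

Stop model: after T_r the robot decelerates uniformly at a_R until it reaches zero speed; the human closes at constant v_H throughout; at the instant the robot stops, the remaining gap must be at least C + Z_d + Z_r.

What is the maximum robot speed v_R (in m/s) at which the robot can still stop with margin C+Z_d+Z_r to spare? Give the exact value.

at the boundary: (1/8)·v² + (9/20)·v + (-19/200) = 0
  disc = (9/20)² − 4·(1/8)·(-19/200) = 1/4 ; √disc = 1/2
  v_R = (−(9/20) + 1/2) / (2·(1/8)) = 1/5 m/s
check:
T_s = v_R/a_R = (1/5)/4 = 0.0500 s
robot covers v_R·T_r = 0.2000·0.2500 = 0.0500 m before braking
robot under decel: 0.2000²/(2·4.0000) = 0.0050 m
human closes 0.8000·0.3000 = 0.2400 m
residual clearance needed = 0.1500+0.0050+0.0100 = 0.1650 m
sum ≈ 0.0500+0.0050+0.2400+0.1650 ≈ 0.4600 m = S ✓

v_R_max = 1/5 m/s = 0.2000 m/s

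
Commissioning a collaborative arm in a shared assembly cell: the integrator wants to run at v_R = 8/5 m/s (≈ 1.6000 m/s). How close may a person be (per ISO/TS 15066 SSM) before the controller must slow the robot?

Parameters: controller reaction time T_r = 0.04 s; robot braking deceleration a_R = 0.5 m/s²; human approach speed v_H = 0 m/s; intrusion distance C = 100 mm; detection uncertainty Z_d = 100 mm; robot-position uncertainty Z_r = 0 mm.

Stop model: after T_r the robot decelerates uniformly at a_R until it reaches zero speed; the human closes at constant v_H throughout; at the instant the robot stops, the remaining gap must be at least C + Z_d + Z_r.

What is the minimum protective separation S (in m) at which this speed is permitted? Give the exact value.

S_min = 353/125 m = 2.8240 m

braking lasts T_s = (8/5)/(1/2) = 3.2000 s
reaction-phase robot travel = 1.6000·0.0400 = 0.0640 m
braking distance = 1.6000²/(2·0.5000) = 2.5600 m
human closes 0.0000·3.2400 = 0.0000 m
C+Z_d+Z_r = 0.1000+0.1000+0.0000 = 0.2000 m
S_min ≈ 0.0640+2.5600+0.0000+0.2000  ⇒  S_min = 353/125 m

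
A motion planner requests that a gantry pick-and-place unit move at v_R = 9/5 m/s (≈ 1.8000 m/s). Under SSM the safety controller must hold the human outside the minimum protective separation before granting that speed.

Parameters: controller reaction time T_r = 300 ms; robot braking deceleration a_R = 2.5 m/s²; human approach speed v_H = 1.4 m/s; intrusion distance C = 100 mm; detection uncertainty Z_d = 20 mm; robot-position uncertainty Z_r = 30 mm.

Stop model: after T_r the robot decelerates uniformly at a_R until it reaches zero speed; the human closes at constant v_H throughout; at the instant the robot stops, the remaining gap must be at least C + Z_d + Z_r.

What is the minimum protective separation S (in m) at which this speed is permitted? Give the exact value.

T_s = v_R/a_R = (9/5)/(5/2) = 0.7200 s
robot in T_r: 1.8000·0.3000 = 0.5400 m
braking distance = 1.8000²/(2·2.5000) = 0.6480 m
human closes 1.4000·1.0200 = 1.4280 m
margins: 0.1000+0.0200+0.0300 = 0.1500 m
S_min ≈ 0.5400+0.6480+1.4280+0.1500  ⇒  S_min = 1383/500 m

S_min = 1383/500 m = 2.7660 m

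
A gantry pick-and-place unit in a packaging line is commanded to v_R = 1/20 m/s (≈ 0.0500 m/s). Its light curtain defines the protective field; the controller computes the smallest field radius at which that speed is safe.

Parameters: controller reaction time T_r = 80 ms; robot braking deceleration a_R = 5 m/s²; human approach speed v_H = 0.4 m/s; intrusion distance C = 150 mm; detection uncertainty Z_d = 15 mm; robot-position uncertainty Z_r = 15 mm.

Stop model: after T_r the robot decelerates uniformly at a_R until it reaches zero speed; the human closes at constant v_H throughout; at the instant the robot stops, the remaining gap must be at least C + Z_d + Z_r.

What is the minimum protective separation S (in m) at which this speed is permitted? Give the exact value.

S_min = 881/4000 m = 0.2203 m

stop time T_s = (1/20)/5 = 0.0100 s
robot in T_r: 0.0500·0.0800 = 0.0040 m
robot under decel: 0.0500²/(2·5.0000) = 0.0003 m
human closes 0.4000·0.0900 = 0.0360 m
residual clearance needed = 0.1500+0.0150+0.0150 = 0.1800 m
S_min ≈ 0.0040+0.0003+0.0360+0.1800  ⇒  S_min = 881/4000 m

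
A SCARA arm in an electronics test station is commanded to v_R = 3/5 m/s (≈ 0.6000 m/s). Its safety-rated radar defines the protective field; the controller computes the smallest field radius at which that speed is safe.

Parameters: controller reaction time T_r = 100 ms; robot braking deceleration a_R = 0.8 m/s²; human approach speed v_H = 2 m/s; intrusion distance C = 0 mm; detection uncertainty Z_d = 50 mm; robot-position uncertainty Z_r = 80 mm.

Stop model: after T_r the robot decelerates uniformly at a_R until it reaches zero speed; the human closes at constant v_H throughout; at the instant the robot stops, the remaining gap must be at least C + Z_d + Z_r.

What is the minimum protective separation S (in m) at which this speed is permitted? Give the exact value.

S_min = 423/200 m = 2.1150 m

stop time T_s = (3/5)/(4/5) = 0.7500 s
robot in T_r: 0.6000·0.1000 = 0.0600 m
robot covers 0.6000·0.7500 − ½·0.8000·0.7500² = 0.2250 m while stopping
person approaches 2.0000·(0.1000+0.7500) = 1.7000 m
margins: 0.0000+0.0500+0.0800 = 0.1300 m
S_min ≈ 0.0600+0.2250+1.7000+0.1300  ⇒  S_min = 423/200 m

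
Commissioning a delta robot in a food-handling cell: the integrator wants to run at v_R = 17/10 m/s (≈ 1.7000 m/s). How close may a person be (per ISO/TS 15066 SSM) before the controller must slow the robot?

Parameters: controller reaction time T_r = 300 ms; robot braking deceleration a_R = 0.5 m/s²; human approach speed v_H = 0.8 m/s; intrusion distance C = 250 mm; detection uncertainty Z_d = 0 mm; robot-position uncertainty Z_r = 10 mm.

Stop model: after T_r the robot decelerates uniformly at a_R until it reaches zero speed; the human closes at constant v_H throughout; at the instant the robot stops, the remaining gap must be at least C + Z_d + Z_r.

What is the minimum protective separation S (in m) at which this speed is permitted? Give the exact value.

S_min = 331/50 m = 6.6200 m

stop time T_s = (17/10)/(1/2) = 3.4000 s
robot covers v_R·T_r = 1.7000·0.3000 = 0.5100 m before braking
robot under decel: 1.7000²/(2·0.5000) = 2.8900 m
person approaches 0.8000·(0.3000+3.4000) = 2.9600 m
residual clearance needed = 0.2500+0.0000+0.0100 = 0.2600 m
S_min ≈ 0.5100+2.8900+2.9600+0.2600  ⇒  S_min = 331/50 m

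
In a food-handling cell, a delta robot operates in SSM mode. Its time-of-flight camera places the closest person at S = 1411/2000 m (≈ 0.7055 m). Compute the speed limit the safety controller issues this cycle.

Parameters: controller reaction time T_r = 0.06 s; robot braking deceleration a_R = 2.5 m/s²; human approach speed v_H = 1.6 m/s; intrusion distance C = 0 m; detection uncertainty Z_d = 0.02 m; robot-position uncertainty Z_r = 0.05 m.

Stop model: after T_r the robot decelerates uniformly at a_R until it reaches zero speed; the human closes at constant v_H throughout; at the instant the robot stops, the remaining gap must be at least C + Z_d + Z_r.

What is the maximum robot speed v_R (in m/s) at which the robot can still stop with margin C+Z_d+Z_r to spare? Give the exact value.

collect terms ⇒ (1/5)·v_R² + (7/10)·v_R + (-1079/2000) = 0
  disc = (7/10)² − 4·(1/5)·(-1079/2000) = 576/625 ; √disc = 24/25
  v_R = (−(7/10) + 24/25) / (2·(1/5)) = 13/20 m/s
check:
stop time T_s = (13/20)/(5/2) = 0.2600 s
robot in T_r: 0.6500·0.0600 = 0.0390 m
braking distance = 0.6500²/(2·2.5000) = 0.0845 m
human closes 1.6000·0.3200 = 0.5120 m
residual clearance needed = 0.0000+0.0200+0.0500 = 0.0700 m
sum ≈ 0.0390+0.0845+0.5120+0.0700 ≈ 0.7055 m = S ✓

v_R_max = 13/20 m/s = 0.6500 m/s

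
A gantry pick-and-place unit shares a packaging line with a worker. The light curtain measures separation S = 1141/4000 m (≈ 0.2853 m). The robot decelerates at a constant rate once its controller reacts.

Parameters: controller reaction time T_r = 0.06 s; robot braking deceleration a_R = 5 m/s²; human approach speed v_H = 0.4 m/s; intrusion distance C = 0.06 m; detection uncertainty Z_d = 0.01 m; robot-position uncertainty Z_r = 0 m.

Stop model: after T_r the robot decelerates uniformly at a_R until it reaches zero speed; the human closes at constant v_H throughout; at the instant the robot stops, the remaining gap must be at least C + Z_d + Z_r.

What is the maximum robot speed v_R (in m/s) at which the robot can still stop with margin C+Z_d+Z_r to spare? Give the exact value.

collect terms ⇒ (1/10)·v_R² + (7/50)·v_R + (-153/800) = 0
  disc = (7/50)² − 4·(1/10)·(-153/800) = 961/10000 ; √disc = 31/100
  v_R = (−(7/50) + 31/100) / (2·(1/10)) = 17/20 m/s
check:
T_s = v_R/a_R = (17/20)/5 = 0.1700 s
reaction-phase robot travel = 0.8500·0.0600 = 0.0510 m
braking distance = 0.8500²/(2·5.0000) = 0.0722 m
human closes 0.4000·0.2300 = 0.0920 m
margins: 0.0600+0.0100+0.0000 = 0.0700 m
sum ≈ 0.0510+0.0722+0.0920+0.0700 ≈ 0.2853 m = S ✓

v_R_max = 17/20 m/s = 0.8500 m/s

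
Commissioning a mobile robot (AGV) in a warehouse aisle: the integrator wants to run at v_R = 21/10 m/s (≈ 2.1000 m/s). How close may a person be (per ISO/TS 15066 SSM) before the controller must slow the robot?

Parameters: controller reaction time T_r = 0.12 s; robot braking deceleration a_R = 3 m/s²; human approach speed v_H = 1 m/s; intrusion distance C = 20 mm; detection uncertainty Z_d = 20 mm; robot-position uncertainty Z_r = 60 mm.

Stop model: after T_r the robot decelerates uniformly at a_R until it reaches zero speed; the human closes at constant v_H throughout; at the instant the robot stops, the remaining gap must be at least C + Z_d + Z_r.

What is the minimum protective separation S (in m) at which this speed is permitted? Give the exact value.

braking lasts T_s = (21/10)/3 = 0.7000 s
robot in T_r: 2.1000·0.1200 = 0.2520 m
braking distance = 2.1000²/(2·3.0000) = 0.7350 m
human over T_r+T_s: 1.0000·(0.1200+0.7000) = 0.8200 m
margins: 0.0200+0.0200+0.0600 = 0.1000 m
S_min ≈ 0.2520+0.7350+0.8200+0.1000  ⇒  S_min = 1907/1000 m

S_min = 1907/1000 m = 1.9070 m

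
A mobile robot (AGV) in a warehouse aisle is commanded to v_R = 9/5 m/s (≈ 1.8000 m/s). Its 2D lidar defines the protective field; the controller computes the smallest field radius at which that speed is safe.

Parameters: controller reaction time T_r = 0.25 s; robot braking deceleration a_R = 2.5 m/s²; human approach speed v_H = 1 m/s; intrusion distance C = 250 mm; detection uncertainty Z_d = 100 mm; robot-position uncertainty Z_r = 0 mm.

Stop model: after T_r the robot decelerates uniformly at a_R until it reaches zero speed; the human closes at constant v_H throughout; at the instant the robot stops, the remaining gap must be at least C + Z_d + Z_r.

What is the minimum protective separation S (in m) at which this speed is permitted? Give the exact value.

S_min = 1209/500 m = 2.4180 m

stop time T_s = (9/5)/(5/2) = 0.7200 s
reaction-phase robot travel = 1.8000·0.2500 = 0.4500 m
robot covers 1.8000·0.7200 − ½·2.5000·0.7200² = 0.6480 m while stopping
person approaches 1.0000·(0.2500+0.7200) = 0.9700 m
residual clearance needed = 0.2500+0.1000+0.0000 = 0.3500 m
S_min ≈ 0.4500+0.6480+0.9700+0.3500  ⇒  S_min = 1209/500 m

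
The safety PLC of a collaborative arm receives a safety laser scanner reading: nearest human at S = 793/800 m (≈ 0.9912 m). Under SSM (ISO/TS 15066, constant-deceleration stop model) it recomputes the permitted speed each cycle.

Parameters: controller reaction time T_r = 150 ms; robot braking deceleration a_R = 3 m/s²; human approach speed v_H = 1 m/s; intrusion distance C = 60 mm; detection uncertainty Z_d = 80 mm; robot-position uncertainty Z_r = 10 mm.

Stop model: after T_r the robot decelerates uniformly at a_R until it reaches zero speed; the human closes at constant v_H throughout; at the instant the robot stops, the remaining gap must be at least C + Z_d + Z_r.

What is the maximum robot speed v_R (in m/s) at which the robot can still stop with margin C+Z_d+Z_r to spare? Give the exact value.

at the boundary: (1/6)·v² + (29/60)·v + (-553/800) = 0
  disc = (29/60)² − 4·(1/6)·(-553/800) = 25/36 ; √disc = 5/6
  v_R = (−(29/60) + 5/6) / (2·(1/6)) = 21/20 m/s
check:
stop time T_s = (21/20)/3 = 0.3500 s
reaction-phase robot travel = 1.0500·0.1500 = 0.1575 m
robot under decel: 1.0500²/(2·3.0000) = 0.1837 m
human closes 1.0000·0.5000 = 0.5000 m
margins: 0.0600+0.0800+0.0100 = 0.1500 m
sum ≈ 0.1575+0.1837+0.5000+0.1500 ≈ 0.9912 m = S ✓

v_R_max = 21/20 m/s = 1.0500 m/s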